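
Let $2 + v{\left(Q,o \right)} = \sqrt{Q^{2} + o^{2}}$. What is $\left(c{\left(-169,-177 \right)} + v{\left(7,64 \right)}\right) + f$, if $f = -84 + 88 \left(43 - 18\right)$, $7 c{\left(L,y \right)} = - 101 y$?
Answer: $\frac{32675}{7} + \sqrt{4145} \approx 4732.2$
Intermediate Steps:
$c{\left(L,y \right)} = - \frac{101 y}{7}$ ($c{\left(L,y \right)} = \frac{\left(-101\right) y}{7} = - \frac{101 y}{7}$)
$f = 2116$ ($f = -84 + 88 \cdot 25 = -84 + 2200 = 2116$)
$v{\left(Q,o \right)} = -2 + \sqrt{Q^{2} + o^{2}}$
$\left(c{\left(-169,-177 \right)} + v{\left(7,64 \right)}\right) + f = \left(\left(- \frac{101}{7}\right) \left(-177\right) - \left(2 - \sqrt{7^{2} + 64^{2}}\right)\right) + 2116 = \left(\frac{17877}{7} - \left(2 - \sqrt{49 + 4096}\right)\right) + 2116 = \left(\frac{17877}{7} - \left(2 - \sqrt{4145}\right)\right) + 2116 = \left(\frac{17863}{7} + \sqrt{4145}\right) + 2116 = \frac{32675}{7} + \sqrt{4145}$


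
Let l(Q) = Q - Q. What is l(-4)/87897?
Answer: 0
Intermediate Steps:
l(Q) = 0
l(-4)/87897 = 0/87897 = 0*(1/87897) = 0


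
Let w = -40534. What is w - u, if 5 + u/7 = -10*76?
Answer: -35179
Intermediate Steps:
u = -5355 (u = -35 + 7*(-10*76) = -35 + 7*(-760) = -35 - 5320 = -5355)
w - u = -40534 - 1*(-5355) = -40534 + 5355 = -35179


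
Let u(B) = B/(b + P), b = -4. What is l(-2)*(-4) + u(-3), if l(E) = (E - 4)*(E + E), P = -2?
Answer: -191/2 ≈ -95.500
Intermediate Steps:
u(B) = -B/6 (u(B) = B/(-4 - 2) = B/(-6) = -B/6)
l(E) = 2*E*(-4 + E) (l(E) = (-4 + E)*(2*E) = 2*E*(-4 + E))
l(-2)*(-4) + u(-3) = (2*(-2)*(-4 - 2))*(-4) - ⅙*(-3) = (2*(-2)*(-6))*(-4) + ½ = 24*(-4) + ½ = -96 + ½ = -191/2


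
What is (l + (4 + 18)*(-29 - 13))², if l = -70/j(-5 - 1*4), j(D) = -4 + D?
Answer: 142611364/169 ≈ 8.4385e+5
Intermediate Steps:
l = 70/13 (l = -70/(-4 + (-5 - 1*4)) = -70/(-4 + (-5 - 4)) = -70/(-4 - 9) = -70/(-13) = -70*(-1/13) = 70/13 ≈ 5.3846)
(l + (4 + 18)*(-29 - 13))² = (70/13 + (4 + 18)*(-29 - 13))² = (70/13 + 22*(-42))² = (70/13 - 924)² = (-11942/13)² = 142611364/169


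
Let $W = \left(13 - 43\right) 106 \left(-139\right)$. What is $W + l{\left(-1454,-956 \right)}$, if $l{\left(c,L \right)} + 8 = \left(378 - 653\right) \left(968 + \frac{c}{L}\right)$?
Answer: $\frac{83838211}{478} \approx 1.7539 \cdot 10^{5}$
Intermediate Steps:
$l{\left(c,L \right)} = -266208 - \frac{275 c}{L}$ ($l{\left(c,L \right)} = -8 + \left(378 - 653\right) \left(968 + \frac{c}{L}\right) = -8 - 275 \left(968 + \frac{c}{L}\right) = -8 - \left(266200 + \frac{275 c}{L}\right) = -266208 - \frac{275 c}{L}$)
$W = 442020$ ($W = \left(13 - 43\right) 106 \left(-139\right) = \left(-30\right) 106 \left(-139\right) = \left(-3180\right) \left(-139\right) = 442020$)
$W + l{\left(-1454,-956 \right)} = 442020 - \left(266208 - \frac{399850}{-956}\right) = 442020 - \left(266208 - - \frac{199925}{478}\right) = 442020 - \frac{127447349}{478} = \frac{83838211}{478}$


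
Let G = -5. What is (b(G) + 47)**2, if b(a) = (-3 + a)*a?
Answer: 7569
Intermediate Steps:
b(a) = a*(-3 + a)
(b(G) + 47)**2 = (-5*(-3 - 5) + 47)**2 = (-5*(-8) + 47)**2 = (40 + 47)**2 = 87**2 = 7569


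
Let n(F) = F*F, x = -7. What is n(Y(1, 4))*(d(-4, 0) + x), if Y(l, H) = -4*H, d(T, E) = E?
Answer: -1792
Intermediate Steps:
n(F) = F**2
n(Y(1, 4))*(d(-4, 0) + x) = (-4*4)**2*(0 - 7) = (-16)**2*(-7) = 256*(-7) = -1792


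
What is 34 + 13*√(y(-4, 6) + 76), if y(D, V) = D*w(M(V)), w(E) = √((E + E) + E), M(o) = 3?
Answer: 138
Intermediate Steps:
w(E) = √3*√E (w(E) = √(2*E + E) = √(3*E) = √3*√E)
y(D, V) = 3*D (y(D, V) = D*(√3*√3) = D*3 = 3*D)
34 + 13*√(y(-4, 6) + 76) = 34 + 13*√(3*(-4) + 76) = 34 + 13*√(-12 + 76) = 34 + 13*√64 = 34 + 13*8 = 34 + 104 = 138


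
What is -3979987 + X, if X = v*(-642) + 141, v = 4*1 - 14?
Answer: -3973426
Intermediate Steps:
v = -10 (v = 4 - 14 = -10)
X = 6561 (X = -10*(-642) + 141 = 6420 + 141 = 6561)
-3979987 + X = -3979987 + 6561 = -3973426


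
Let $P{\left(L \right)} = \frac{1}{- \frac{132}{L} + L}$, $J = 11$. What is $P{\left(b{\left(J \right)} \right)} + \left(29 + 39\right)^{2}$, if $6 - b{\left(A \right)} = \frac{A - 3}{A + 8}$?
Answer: $\frac{84192785}{18208} \approx 4623.9$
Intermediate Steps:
$b{\left(A \right)} = 6 - \frac{-3 + A}{8 + A}$ ($b{\left(A \right)} = 6 - \frac{A - 3}{A + 8} = 6 - \frac{-3 + A}{8 + A}$)
$P{\left(L \right)} = \frac{1}{L - \frac{132}{L}}$
$P{\left(b{\left(J \right)} \right)} + \left(29 + 39\right)^{2} = \frac{\frac{1}{8 + 11} \left(51 + 5 \cdot 11\right)}{-132 + \left(\frac{51 + 5 \cdot 11}{8 + 11}\right)^{2}} + \left(29 + 39\right)^{2} = \frac{\frac{1}{19} \left(51 + 55\right)}{-132 + \left(\frac{51 + 55}{19}\right)^{2}} + 68^{2} = \frac{\frac{1}{19} \cdot 106}{-132 + \left(\frac{1}{19} \cdot 106\right)^{2}} + 4624 = \frac{106}{19 \left(-132 + \left(\frac{106}{19}\right)^{2}\right)} + 4624 = \frac{106}{19 \left(-132 + \frac{11236}{361}\right)} + 4624 = \frac{106}{19 \left(- \frac{36416}{361}\right)} + 4624 = \frac{106}{19} \left(- \frac{361}{36416}\right) + 4624 = - \frac{1007}{18208} + 4624 = \frac{84192785}{18208}$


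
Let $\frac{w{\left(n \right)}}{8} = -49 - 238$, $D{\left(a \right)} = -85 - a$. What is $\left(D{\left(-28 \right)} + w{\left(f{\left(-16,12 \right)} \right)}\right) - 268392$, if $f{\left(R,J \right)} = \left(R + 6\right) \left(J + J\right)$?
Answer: $-270745$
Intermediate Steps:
$f{\left(R,J \right)} = 2 J \left(6 + R\right)$ ($f{\left(R,J \right)} = \left(6 + R\right) 2 J = 2 J \left(6 + R\right)$)
$w{\left(n \right)} = -2296$ ($w{\left(n \right)} = 8 \left(-49 - 238\right) = 8 \left(-287\right) = -2296$)
$\left(D{\left(-28 \right)} + w{\left(f{\left(-16,12 \right)} \right)}\right) - 268392 = \left(\left(-85 - -28\right) - 2296\right) - 268392 = \left(\left(-85 + 28\right) - 2296\right) - 268392 = \left(-57 - 2296\right) - 268392 = -2353 - 268392 = -270745$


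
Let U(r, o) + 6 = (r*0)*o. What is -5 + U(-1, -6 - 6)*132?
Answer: -797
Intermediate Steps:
U(r, o) = -6 (U(r, o) = -6 + (r*0)*o = -6 + 0*o = -6 + 0 = -6)
-5 + U(-1, -6 - 6)*132 = -5 - 6*132 = -5 - 792 = -797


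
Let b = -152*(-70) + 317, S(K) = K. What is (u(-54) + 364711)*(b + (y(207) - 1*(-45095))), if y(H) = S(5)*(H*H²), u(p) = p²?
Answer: 16324391277909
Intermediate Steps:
y(H) = 5*H³ (y(H) = 5*(H*H²) = 5*H³)
b = 10957 (b = 10640 + 317 = 10957)
(u(-54) + 364711)*(b + (y(207) - 1*(-45095))) = ((-54)² + 364711)*(10957 + (5*207³ - 1*(-45095))) = (2916 + 364711)*(10957 + (5*8869743 + 45095)) = 367627*(10957 + (44348715 + 45095)) = 367627*(10957 + 44393810) = 367627*44404767 = 16324391277909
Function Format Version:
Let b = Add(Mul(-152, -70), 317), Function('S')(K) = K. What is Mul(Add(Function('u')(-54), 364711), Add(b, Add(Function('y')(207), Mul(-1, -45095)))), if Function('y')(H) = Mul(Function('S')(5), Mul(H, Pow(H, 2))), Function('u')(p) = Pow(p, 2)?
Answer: 16324391277909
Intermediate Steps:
Function('y')(H) = Mul(5, Pow(H, 3)) (Function('y')(H) = Mul(5, Mul(H, Pow(H, 2))) = Mul(5, Pow(H, 3)))
b = 10957 (b = Add(10640, 317) = 10957)
Mul(Add(Function('u')(-54), 364711), Add(b, Add(Function('y')(207), Mul(-1, -45095)))) = Mul(Add(Pow(-54, 2), 364711), Add(10957, Add(Mul(5, Pow(207, 3)), Mul(-1, -45095)))) = Mul(Add(2916, 364711), Add(10957, Add(Mul(5, 8869743), 45095))) = Mul(367627, Add(10957, Add(44348715, 45095))) = Mul(367627, Add(10957, 44393810)) = Mul(367627, 44404767) = 16324391277909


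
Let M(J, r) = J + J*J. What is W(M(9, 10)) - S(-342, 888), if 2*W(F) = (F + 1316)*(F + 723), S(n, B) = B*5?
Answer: 567099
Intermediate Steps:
S(n, B) = 5*B
M(J, r) = J + J²
W(F) = (723 + F)*(1316 + F)/2 (W(F) = ((F + 1316)*(F + 723))/2 = ((1316 + F)*(723 + F))/2 = ((723 + F)*(1316 + F))/2 = (723 + F)*(1316 + F)/2)
W(M(9, 10)) - S(-342, 888) = (475734 + (9*(1 + 9))²/2 + 2039*(9*(1 + 9))/2) - 5*888 = (475734 + (9*10)²/2 + 2039*(9*10)/2) - 1*4440 = (475734 + (½)*90² + (2039/2)*90) - 4440 = (475734 + (½)*8100 + 91755) - 4440 = (475734 + 4050 + 91755) - 4440 = 571539 - 4440 = 567099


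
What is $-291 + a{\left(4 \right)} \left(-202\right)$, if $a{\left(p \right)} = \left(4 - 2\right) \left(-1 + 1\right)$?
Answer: $-291$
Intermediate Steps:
$a{\left(p \right)} = 0$ ($a{\left(p \right)} = 2 \cdot 0 = 0$)
$-291 + a{\left(4 \right)} \left(-202\right) = -291 + 0 \left(-202\right) = -291 + 0 = -291$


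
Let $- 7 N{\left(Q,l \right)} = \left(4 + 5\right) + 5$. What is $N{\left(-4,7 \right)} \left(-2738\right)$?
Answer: $5476$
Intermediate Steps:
$N{\left(Q,l \right)} = -2$ ($N{\left(Q,l \right)} = - \frac{\left(4 + 5\right) + 5}{7} = - \frac{9 + 5}{7} = \left(- \frac{1}{7}\right) 14 = -2$)
$N{\left(-4,7 \right)} \left(-2738\right) = \left(-2\right) \left(-2738\right) = 5476$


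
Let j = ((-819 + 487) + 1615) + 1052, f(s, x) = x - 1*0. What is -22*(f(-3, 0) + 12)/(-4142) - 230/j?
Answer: -33622/967157 ≈ -0.034764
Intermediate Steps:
f(s, x) = x (f(s, x) = x + 0 = x)
j = 2335 (j = (-332 + 1615) + 1052 = 1283 + 1052 = 2335)
-22*(f(-3, 0) + 12)/(-4142) - 230/j = -22*(0 + 12)/(-4142) - 230/2335 = -22*12*(-1/4142) - 230*1/2335 = -264*(-1/4142) - 46/467 = 132/2071 - 46/467 = -33622/967157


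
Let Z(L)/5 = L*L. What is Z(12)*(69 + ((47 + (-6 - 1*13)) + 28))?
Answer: 90000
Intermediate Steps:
Z(L) = 5*L² (Z(L) = 5*(L*L) = 5*L²)
Z(12)*(69 + ((47 + (-6 - 1*13)) + 28)) = (5*12²)*(69 + ((47 + (-6 - 1*13)) + 28)) = (5*144)*(69 + ((47 + (-6 - 13)) + 28)) = 720*(69 + ((47 - 19) + 28)) = 720*(69 + (28 + 28)) = 720*(69 + 56) = 720*125 = 90000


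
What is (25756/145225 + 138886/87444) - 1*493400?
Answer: -3132845632866493/6349527450 ≈ -4.9340e+5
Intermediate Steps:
(25756/145225 + 138886/87444) - 1*493400 = (25756*(1/145225) + 138886*(1/87444)) - 493400 = (25756/145225 + 69443/43722) - 493400 = 11210963507/6349527450 - 493400 = -3132845632866493/6349527450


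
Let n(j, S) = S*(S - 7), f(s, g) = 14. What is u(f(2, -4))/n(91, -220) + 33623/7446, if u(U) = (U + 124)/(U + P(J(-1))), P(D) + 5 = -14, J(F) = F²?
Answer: 1049329444/232408275 ≈ 4.5150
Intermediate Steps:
P(D) = -19 (P(D) = -5 - 14 = -19)
n(j, S) = S*(-7 + S)
u(U) = (124 + U)/(-19 + U) (u(U) = (U + 124)/(U - 19) = (124 + U)/(-19 + U))
u(f(2, -4))/n(91, -220) + 33623/7446 = ((124 + 14)/(-19 + 14))/((-220*(-7 - 220))) + 33623/7446 = (138/(-5))/((-220*(-227))) + 33623*(1/7446) = -⅕*138/49940 + 33623/7446 = -138/5*1/49940 + 33623/7446 = -69/124850 + 33623/7446 = 1049329444/232408275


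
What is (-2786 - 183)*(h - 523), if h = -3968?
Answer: 13333779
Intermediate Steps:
(-2786 - 183)*(h - 523) = (-2786 - 183)*(-3968 - 523) = -2969*(-4491) = 13333779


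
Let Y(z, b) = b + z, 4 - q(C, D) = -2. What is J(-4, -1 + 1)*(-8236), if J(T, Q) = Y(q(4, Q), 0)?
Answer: -49416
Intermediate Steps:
q(C, D) = 6 (q(C, D) = 4 - 1*(-2) = 4 + 2 = 6)
J(T, Q) = 6 (J(T, Q) = 0 + 6 = 6)
J(-4, -1 + 1)*(-8236) = 6*(-8236) = -49416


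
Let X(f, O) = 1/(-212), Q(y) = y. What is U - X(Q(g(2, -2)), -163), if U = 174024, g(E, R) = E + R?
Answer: 36893089/212 ≈ 1.7402e+5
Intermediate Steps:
X(f, O) = -1/212
U - X(Q(g(2, -2)), -163) = 174024 - 1*(-1/212) = 174024 + 1/212 = 36893089/212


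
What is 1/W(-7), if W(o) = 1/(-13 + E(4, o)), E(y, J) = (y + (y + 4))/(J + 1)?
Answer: -15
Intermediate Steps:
E(y, J) = (4 + 2*y)/(1 + J) (E(y, J) = (y + (4 + y))/(1 + J) = (4 + 2*y)/(1 + J))
W(o) = 1/(-13 + 12/(1 + o)) (W(o) = 1/(-13 + 2*(2 + 4)/(1 + o)) = 1/(-13 + 2*6/(1 + o)) = 1/(-13 + 12/(1 + o)))
1/W(-7) = 1/((-1 - 1*(-7))/(1 + 13*(-7))) = 1/((-1 + 7)/(1 - 91)) = 1/(6/(-90)) = 1/(-1/90*6) = 1/(-1/15) = -15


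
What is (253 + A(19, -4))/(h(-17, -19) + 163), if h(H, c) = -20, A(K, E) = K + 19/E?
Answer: 1069/572 ≈ 1.8689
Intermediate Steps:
(253 + A(19, -4))/(h(-17, -19) + 163) = (253 + (19 + 19/(-4)))/(-20 + 163) = (253 + (19 + 19*(-1/4)))/143 = (253 + (19 - 19/4))*(1/143) = (253 + 57/4)*(1/143) = (1069/4)*(1/143) = 1069/572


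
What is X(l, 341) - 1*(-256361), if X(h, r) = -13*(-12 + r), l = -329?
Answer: 252084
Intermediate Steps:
X(h, r) = 156 - 13*r
X(l, 341) - 1*(-256361) = (156 - 13*341) - 1*(-256361) = (156 - 4433) + 256361 = -4277 + 256361 = 252084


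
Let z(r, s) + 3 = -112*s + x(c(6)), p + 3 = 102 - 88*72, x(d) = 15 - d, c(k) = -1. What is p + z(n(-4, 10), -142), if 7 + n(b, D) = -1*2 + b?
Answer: 9680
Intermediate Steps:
n(b, D) = -9 + b (n(b, D) = -7 + (-1*2 + b) = -7 + (-2 + b) = -9 + b)
p = -6237 (p = -3 + (102 - 88*72) = -3 + (102 - 6336) = -3 - 6234 = -6237)
z(r, s) = 13 - 112*s (z(r, s) = -3 + (-112*s + (15 - 1*(-1))) = -3 + (-112*s + (15 + 1)) = -3 + (-112*s + 16) = -3 + (16 - 112*s) = 13 - 112*s)
p + z(n(-4, 10), -142) = -6237 + (13 - 112*(-142)) = -6237 + (13 + 15904) = -6237 + 15917 = 9680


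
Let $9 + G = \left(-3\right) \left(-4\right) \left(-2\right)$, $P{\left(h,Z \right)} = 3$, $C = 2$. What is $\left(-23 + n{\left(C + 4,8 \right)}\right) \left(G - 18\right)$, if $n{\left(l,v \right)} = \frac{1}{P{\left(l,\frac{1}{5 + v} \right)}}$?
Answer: $1156$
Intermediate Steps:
$G = -33$ ($G = -9 + \left(-3\right) \left(-4\right) \left(-2\right) = -9 + 12 \left(-2\right) = -9 - 24 = -33$)
$n{\left(l,v \right)} = \frac{1}{3}$
$\left(-23 + n{\left(C + 4,8 \right)}\right) \left(G - 18\right) = \left(-23 + \frac{1}{3}\right) \left(-33 - 18\right) = - \frac{68 \left(-33 - 18\right)}{3} = \left(- \frac{68}{3}\right) \left(-51\right) = 1156$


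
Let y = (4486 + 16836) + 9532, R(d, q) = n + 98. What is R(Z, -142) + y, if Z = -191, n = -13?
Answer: 30939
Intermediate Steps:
R(d, q) = 85 (R(d, q) = -13 + 98 = 85)
y = 30854 (y = 21322 + 9532 = 30854)
R(Z, -142) + y = 85 + 30854 = 30939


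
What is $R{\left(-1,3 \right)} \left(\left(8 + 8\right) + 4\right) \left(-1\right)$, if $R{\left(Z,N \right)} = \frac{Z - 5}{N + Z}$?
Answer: $60$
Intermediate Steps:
$R{\left(Z,N \right)} = \frac{-5 + Z}{N + Z}$
$R{\left(-1,3 \right)} \left(\left(8 + 8\right) + 4\right) \left(-1\right) = \frac{-5 - 1}{3 - 1} \left(\left(8 + 8\right) + 4\right) \left(-1\right) = \frac{1}{2} \left(-6\right) \left(16 + 4\right) \left(-1\right) = \frac{1}{2} \left(-6\right) 20 \left(-1\right) = \left(-3\right) 20 \left(-1\right) = \left(-60\right) \left(-1\right) = 60$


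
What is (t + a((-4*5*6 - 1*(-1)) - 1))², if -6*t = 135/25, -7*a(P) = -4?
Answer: 529/4900 ≈ 0.10796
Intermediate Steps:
a(P) = 4/7 (a(P) = -⅐*(-4) = 4/7)
t = -9/10 (t = -45/(2*25) = -⅙*27/5 = -9/10 ≈ -0.90000)
(t + a((-4*5*6 - 1*(-1)) - 1))² = (-9/10 + 4/7)² = (-23/70)² = 529/4900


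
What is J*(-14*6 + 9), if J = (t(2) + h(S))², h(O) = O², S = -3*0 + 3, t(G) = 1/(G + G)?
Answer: -102675/16 ≈ -6417.2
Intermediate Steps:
t(G) = 1/(2*G)
S = 3 (S = 0 + 3 = 3)
J = 1369/16 (J = ((½)/2 + 3²)² = ((½)*(½) + 9)² = (¼ + 9)² = (37/4)² = 1369/16 ≈ 85.563)
J*(-14*6 + 9) = 1369*(-14*6 + 9)/16 = 1369*(-84 + 9)/16 = (1369/16)*(-75) = -102675/16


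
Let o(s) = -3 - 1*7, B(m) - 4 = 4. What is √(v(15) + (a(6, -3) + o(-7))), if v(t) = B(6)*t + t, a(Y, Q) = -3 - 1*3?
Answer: √119 ≈ 10.909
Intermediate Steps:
B(m) = 8 (B(m) = 4 + 4 = 8)
o(s) = -10 (o(s) = -3 - 7 = -10)
a(Y, Q) = -6 (a(Y, Q) = -3 - 3 = -6)
v(t) = 9*t (v(t) = 8*t + t = 9*t)
√(v(15) + (a(6, -3) + o(-7))) = √(9*15 + (-6 - 10)) = √(135 - 16) = √119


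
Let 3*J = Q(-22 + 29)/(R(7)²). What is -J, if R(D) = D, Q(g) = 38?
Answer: -38/147 ≈ -0.25850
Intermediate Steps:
J = 38/147 (J = (38/(7²))/3 = (38/49)/3 = (38*(1/49))/3 = (⅓)*(38/49) = 38/147 ≈ 0.25850)
-J = -1*38/147 = -38/147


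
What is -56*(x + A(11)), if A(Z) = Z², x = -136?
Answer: 840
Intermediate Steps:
-56*(x + A(11)) = -56*(-136 + 11²) = -56*(-136 + 121) = -56*(-15) = 840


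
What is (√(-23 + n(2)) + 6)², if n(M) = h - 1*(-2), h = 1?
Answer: 16 + 24*I*√5 ≈ 16.0 + 53.666*I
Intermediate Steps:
n(M) = 3 (n(M) = 1 - 1*(-2) = 1 + 2 = 3)
(√(-23 + n(2)) + 6)² = (√(-23 + 3) + 6)² = (√(-20) + 6)² = (2*I*√5 + 6)² = (6 + 2*I*√5)²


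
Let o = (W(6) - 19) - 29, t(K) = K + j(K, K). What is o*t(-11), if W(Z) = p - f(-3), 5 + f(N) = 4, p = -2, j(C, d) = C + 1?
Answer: 1029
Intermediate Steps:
j(C, d) = 1 + C
f(N) = -1 (f(N) = -5 + 4 = -1)
W(Z) = -1 (W(Z) = -2 - 1*(-1) = -2 + 1 = -1)
t(K) = 1 + 2*K (t(K) = K + (1 + K) = 1 + 2*K)
o = -49 (o = (-1 - 19) - 29 = -20 - 29 = -49)
o*t(-11) = -49*(1 + 2*(-11)) = -49*(1 - 22) = -49*(-21) = 1029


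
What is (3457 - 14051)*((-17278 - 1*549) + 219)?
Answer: 186539152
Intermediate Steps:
(3457 - 14051)*((-17278 - 1*549) + 219) = -10594*((-17278 - 549) + 219) = -10594*(-17827 + 219) = -10594*(-17608) = 186539152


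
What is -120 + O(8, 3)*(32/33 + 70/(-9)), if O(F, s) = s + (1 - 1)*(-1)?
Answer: -4634/33 ≈ -140.42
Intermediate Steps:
O(F, s) = s (O(F, s) = s + 0*(-1) = s + 0 = s)
-120 + O(8, 3)*(32/33 + 70/(-9)) = -120 + 3*(32/33 + 70/(-9)) = -120 + 3*(32*(1/33) + 70*(-1/9)) = -120 + 3*(32/33 - 70/9) = -120 + 3*(-674/99) = -120 - 674/33 = -4634/33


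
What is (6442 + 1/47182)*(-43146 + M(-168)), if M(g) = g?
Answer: -6582568159365/23591 ≈ -2.7903e+8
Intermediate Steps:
(6442 + 1/47182)*(-43146 + M(-168)) = (6442 + 1/47182)*(-43146 - 168) = (6442 + 1/47182)*(-43314) = (303946445/47182)*(-43314) = -6582568159365/23591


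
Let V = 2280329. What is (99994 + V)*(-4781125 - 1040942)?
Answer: -13858399987641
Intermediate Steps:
(99994 + V)*(-4781125 - 1040942) = (99994 + 2280329)*(-4781125 - 1040942) = 2380323*(-5822067) = -13858399987641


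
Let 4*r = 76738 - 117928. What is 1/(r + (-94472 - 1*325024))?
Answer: -2/859587 ≈ -2.3267e-6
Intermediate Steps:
r = -20595/2 (r = (76738 - 117928)/4 = (¼)*(-41190) = -20595/2 ≈ -10298.)
1/(r + (-94472 - 1*325024)) = 1/(-20595/2 + (-94472 - 1*325024)) = 1/(-20595/2 + (-94472 - 325024)) = 1/(-20595/2 - 419496) = 1/(-859587/2) = -2/859587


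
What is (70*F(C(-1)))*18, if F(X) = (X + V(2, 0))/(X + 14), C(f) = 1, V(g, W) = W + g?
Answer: 252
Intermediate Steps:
F(X) = (2 + X)/(14 + X) (F(X) = (X + (0 + 2))/(X + 14) = (X + 2)/(14 + X) = (2 + X)/(14 + X))
(70*F(C(-1)))*18 = (70*((2 + 1)/(14 + 1)))*18 = (70*(3/15))*18 = (70*((1/15)*3))*18 = (70*(1/5))*18 = 14*18 = 252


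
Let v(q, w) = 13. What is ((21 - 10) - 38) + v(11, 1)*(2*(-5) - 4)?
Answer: -209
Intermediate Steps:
((21 - 10) - 38) + v(11, 1)*(2*(-5) - 4) = ((21 - 10) - 38) + 13*(2*(-5) - 4) = (11 - 38) + 13*(-10 - 4) = -27 + 13*(-14) = -27 - 182 = -209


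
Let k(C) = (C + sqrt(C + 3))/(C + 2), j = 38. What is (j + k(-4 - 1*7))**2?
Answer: 124601/81 - 1412*I*sqrt(2)/81 ≈ 1538.3 - 24.653*I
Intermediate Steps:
k(C) = (C + sqrt(3 + C))/(2 + C)
(j + k(-4 - 1*7))**2 = (38 + ((-4 - 1*7) + sqrt(3 + (-4 - 1*7)))/(2 + (-4 - 1*7)))**2 = (38 + ((-4 - 7) + sqrt(3 + (-4 - 7)))/(2 + (-4 - 7)))**2 = (38 + (-11 + sqrt(3 - 11))/(2 - 11))**2 = (38 + (-11 + sqrt(-8))/(-9))**2 = (38 - (-11 + 2*I*sqrt(2))/9)**2 = (38 + (11/9 - 2*I*sqrt(2)/9))**2 = (353/9 - 2*I*sqrt(2)/9)**2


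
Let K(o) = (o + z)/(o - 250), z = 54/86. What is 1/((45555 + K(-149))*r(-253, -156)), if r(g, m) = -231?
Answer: -817/8597528665 ≈ -9.5027e-8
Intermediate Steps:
z = 27/43 (z = 54*(1/86) = 27/43 ≈ 0.62791)
K(o) = (27/43 + o)/(-250 + o) (K(o) = (o + 27/43)/(o - 250) = (27/43 + o)/(-250 + o))
1/((45555 + K(-149))*r(-253, -156)) = 1/((45555 + (27/43 - 149)/(-250 - 149))*(-231)) = -1/231/(45555 - 6380/43/(-399)) = -1/231/(45555 - 1/399*(-6380/43)) = -1/231/(45555 + 6380/17157) = -1/231/(781593515/17157) = (17157/781593515)*(-1/231) = -817/8597528665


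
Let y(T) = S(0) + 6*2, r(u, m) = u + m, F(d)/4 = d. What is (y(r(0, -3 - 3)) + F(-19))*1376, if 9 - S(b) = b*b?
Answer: -75680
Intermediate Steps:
S(b) = 9 - b² (S(b) = 9 - b*b = 9 - b²)
F(d) = 4*d
r(u, m) = m + u
y(T) = 21 (y(T) = (9 - 1*0²) + 6*2 = (9 - 1*0) + 12 = (9 + 0) + 12 = 9 + 12 = 21)
(y(r(0, -3 - 3)) + F(-19))*1376 = (21 + 4*(-19))*1376 = (21 - 76)*1376 = -55*1376 = -75680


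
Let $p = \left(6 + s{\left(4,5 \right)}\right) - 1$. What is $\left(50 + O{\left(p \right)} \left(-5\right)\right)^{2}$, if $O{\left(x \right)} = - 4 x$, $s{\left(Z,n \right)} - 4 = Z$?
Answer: $96100$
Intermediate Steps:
$s{\left(Z,n \right)} = 4 + Z$
$p = 13$ ($p = \left(6 + \left(4 + 4\right)\right) - 1 = \left(6 + 8\right) - 1 = 14 - 1 = 13$)
$\left(50 + O{\left(p \right)} \left(-5\right)\right)^{2} = \left(50 + \left(-4\right) 13 \left(-5\right)\right)^{2} = \left(50 - -260\right)^{2} = \left(50 + 260\right)^{2} = 310^{2} = 96100$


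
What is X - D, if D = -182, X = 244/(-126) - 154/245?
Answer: 56522/315 ≈ 179.43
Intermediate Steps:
X = -808/315 (X = 244*(-1/126) - 154*1/245 = -122/63 - 22/35 = -808/315 ≈ -2.5651)
X - D = -808/315 - 1*(-182) = -808/315 + 182 = 56522/315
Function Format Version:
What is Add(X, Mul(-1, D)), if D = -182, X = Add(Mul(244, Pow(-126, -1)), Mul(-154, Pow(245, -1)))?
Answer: Rational(56522, 315) ≈ 179.43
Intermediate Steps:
X = Rational(-808, 315) (X = Add(Mul(244, Rational(-1, 126)), Mul(-154, Rational(1, 245))) = Add(Rational(-122, 63), Rational(-22, 35)) = Rational(-808, 315) ≈ -2.5651)
Add(X, Mul(-1, D)) = Add(Rational(-808, 315), Mul(-1, -182)) = Add(Rational(-808, 315), 182) = Rational(56522, 315)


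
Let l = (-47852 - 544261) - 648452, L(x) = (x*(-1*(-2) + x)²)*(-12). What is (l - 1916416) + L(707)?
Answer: -4267902585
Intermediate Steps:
L(x) = -12*x*(2 + x)² (L(x) = (x*(2 + x)²)*(-12) = -12*x*(2 + x)²)
l = -1240565 (l = -592113 - 648452 = -1240565)
(l - 1916416) + L(707) = (-1240565 - 1916416) - 12*707*(2 + 707)² = -3156981 - 12*707*709² = -3156981 - 12*707*502681 = -3156981 - 4264745604 = -4267902585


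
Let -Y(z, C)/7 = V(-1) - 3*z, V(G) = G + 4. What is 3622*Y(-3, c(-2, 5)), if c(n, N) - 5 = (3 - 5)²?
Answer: -304248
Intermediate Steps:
c(n, N) = 9 (c(n, N) = 5 + (3 - 5)² = 5 + (-2)² = 5 + 4 = 9)
V(G) = 4 + G
Y(z, C) = -21 + 21*z (Y(z, C) = -7*((4 - 1) - 3*z) = -7*(3 - 3*z) = -21 + 21*z)
3622*Y(-3, c(-2, 5)) = 3622*(-21 + 21*(-3)) = 3622*(-21 - 63) = 3622*(-84) = -304248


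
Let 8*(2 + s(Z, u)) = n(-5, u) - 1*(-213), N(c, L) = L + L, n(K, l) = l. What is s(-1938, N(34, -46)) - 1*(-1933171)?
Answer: 15465473/8 ≈ 1.9332e+6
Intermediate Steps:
N(c, L) = 2*L
s(Z, u) = 197/8 + u/8 (s(Z, u) = -2 + (u - 1*(-213))/8 = -2 + (u + 213)/8 = -2 + (213 + u)/8 = -2 + (213/8 + u/8) = 197/8 + u/8)
s(-1938, N(34, -46)) - 1*(-1933171) = (197/8 + (2*(-46))/8) - 1*(-1933171) = (197/8 + (⅛)*(-92)) + 1933171 = (197/8 - 23/2) + 1933171 = 105/8 + 1933171 = 15465473/8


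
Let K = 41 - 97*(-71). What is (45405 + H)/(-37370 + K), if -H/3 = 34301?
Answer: 28749/15221 ≈ 1.8888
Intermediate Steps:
H = -102903 (H = -3*34301 = -102903)
K = 6928 (K = 41 + 6887 = 6928)
(45405 + H)/(-37370 + K) = (45405 - 102903)/(-37370 + 6928) = -57498/(-30442) = -57498*(-1/30442) = 28749/15221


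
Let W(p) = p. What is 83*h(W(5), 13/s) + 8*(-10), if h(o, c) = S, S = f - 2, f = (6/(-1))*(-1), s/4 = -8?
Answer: 252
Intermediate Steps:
s = -32 (s = 4*(-8) = -32)
f = 6 (f = (6*(-1))*(-1) = -6*(-1) = 6)
S = 4 (S = 6 - 2 = 4)
h(o, c) = 4
83*h(W(5), 13/s) + 8*(-10) = 83*4 + 8*(-10) = 332 - 80 = 252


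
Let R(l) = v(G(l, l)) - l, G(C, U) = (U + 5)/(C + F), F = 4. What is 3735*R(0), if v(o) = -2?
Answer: -7470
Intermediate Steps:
G(C, U) = (5 + U)/(4 + C) (G(C, U) = (U + 5)/(C + 4) = (5 + U)/(4 + C))
R(l) = -2 - l
3735*R(0) = 3735*(-2 - 1*0) = 3735*(-2 + 0) = 3735*(-2) = -7470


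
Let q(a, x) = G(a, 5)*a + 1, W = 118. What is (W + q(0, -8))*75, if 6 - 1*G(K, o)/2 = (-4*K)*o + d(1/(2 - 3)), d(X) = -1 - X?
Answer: 8925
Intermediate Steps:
G(K, o) = 12 + 8*K*o (G(K, o) = 12 - 2*((-4*K)*o + (-1 - 1/(2 - 3))) = 12 - 2*(-4*K*o + (-1 - 1/(-1))) = 12 - 2*(-4*K*o + (-1 - 1*(-1))) = 12 - 2*(-4*K*o + (-1 + 1)) = 12 - 2*(-4*K*o + 0) = 12 - (-8)*K*o = 12 + 8*K*o)
q(a, x) = 1 + a*(12 + 40*a) (q(a, x) = (12 + 8*a*5)*a + 1 = (12 + 40*a)*a + 1 = a*(12 + 40*a) + 1 = 1 + a*(12 + 40*a))
(W + q(0, -8))*75 = (118 + (1 + 4*0*(3 + 10*0)))*75 = (118 + (1 + 4*0*(3 + 0)))*75 = (118 + (1 + 4*0*3))*75 = (118 + (1 + 0))*75 = (118 + 1)*75 = 119*75 = 8925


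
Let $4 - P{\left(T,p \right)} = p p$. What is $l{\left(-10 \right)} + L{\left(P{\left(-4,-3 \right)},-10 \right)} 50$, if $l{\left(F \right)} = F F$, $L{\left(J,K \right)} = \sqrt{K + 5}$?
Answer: $100 + 50 i \sqrt{5} \approx 100.0 + 111.8 i$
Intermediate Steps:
$P{\left(T,p \right)} = 4 - p^{2}$ ($P{\left(T,p \right)} = 4 - p p = 4 - p^{2}$)
$L{\left(J,K \right)} = \sqrt{5 + K}$
$l{\left(F \right)} = F^{2}$
$l{\left(-10 \right)} + L{\left(P{\left(-4,-3 \right)},-10 \right)} 50 = \left(-10\right)^{2} + \sqrt{5 - 10} \cdot 50 = 100 + \sqrt{-5} \cdot 50 = 100 + i \sqrt{5} \cdot 50 = 100 + 50 i \sqrt{5}$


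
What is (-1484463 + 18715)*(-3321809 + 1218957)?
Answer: 3082251113296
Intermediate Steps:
(-1484463 + 18715)*(-3321809 + 1218957) = -1465748*(-2102852) = 3082251113296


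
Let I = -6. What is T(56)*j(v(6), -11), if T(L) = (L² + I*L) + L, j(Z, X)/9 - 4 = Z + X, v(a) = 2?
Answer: -128520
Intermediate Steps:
j(Z, X) = 36 + 9*X + 9*Z (j(Z, X) = 36 + 9*(Z + X) = 36 + 9*(X + Z) = 36 + (9*X + 9*Z) = 36 + 9*X + 9*Z)
T(L) = L² - 5*L (T(L) = (L² - 6*L) + L = L² - 5*L)
T(56)*j(v(6), -11) = (56*(-5 + 56))*(36 + 9*(-11) + 9*2) = (56*51)*(36 - 99 + 18) = 2856*(-45) = -128520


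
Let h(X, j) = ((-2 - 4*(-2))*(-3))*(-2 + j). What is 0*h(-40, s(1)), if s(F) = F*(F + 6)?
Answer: 0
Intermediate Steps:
s(F) = F*(6 + F)
h(X, j) = 36 - 18*j (h(X, j) = ((-2 + 8)*(-3))*(-2 + j) = (6*(-3))*(-2 + j) = -18*(-2 + j) = 36 - 18*j)
0*h(-40, s(1)) = 0*(36 - 18*(6 + 1)) = 0*(36 - 18*7) = 0*(36 - 126) = 0*(-90) = 0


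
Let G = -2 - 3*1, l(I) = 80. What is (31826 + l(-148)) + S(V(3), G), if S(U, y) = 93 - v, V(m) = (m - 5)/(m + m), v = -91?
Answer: 32090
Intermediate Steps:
G = -5 (G = -2 - 3 = -5)
V(m) = (-5 + m)/(2*m) (V(m) = (-5 + m)/((2*m)) = (-5 + m)*(1/(2*m)) = (-5 + m)/(2*m))
S(U, y) = 184 (S(U, y) = 93 - 1*(-91) = 93 + 91 = 184)
(31826 + l(-148)) + S(V(3), G) = (31826 + 80) + 184 = 31906 + 184 = 32090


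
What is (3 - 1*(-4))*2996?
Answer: 20972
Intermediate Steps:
(3 - 1*(-4))*2996 = (3 + 4)*2996 = 7*2996 = 20972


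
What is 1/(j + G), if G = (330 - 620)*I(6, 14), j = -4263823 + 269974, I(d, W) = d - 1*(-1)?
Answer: -1/3995879 ≈ -2.5026e-7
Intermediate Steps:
I(d, W) = 1 + d (I(d, W) = d + 1 = 1 + d)
j = -3993849
G = -2030 (G = (330 - 620)*(1 + 6) = -290*7 = -2030)
1/(j + G) = 1/(-3993849 - 2030) = 1/(-3995879) = -1/3995879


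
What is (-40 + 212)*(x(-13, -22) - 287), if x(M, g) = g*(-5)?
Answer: -30444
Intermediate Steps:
x(M, g) = -5*g
(-40 + 212)*(x(-13, -22) - 287) = (-40 + 212)*(-5*(-22) - 287) = 172*(110 - 287) = 172*(-177) = -30444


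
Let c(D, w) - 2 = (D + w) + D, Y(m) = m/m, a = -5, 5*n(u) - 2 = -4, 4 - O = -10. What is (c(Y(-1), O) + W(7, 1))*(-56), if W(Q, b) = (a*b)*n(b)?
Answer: -1120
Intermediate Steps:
O = 14 (O = 4 - 1*(-10) = 4 + 10 = 14)
n(u) = -2/5 (n(u) = 2/5 + (1/5)*(-4) = 2/5 - 4/5 = -2/5)
Y(m) = 1
c(D, w) = 2 + w + 2*D (c(D, w) = 2 + ((D + w) + D) = 2 + (w + 2*D) = 2 + w + 2*D)
W(Q, b) = 2*b (W(Q, b) = -5*b*(-2/5) = 2*b)
(c(Y(-1), O) + W(7, 1))*(-56) = ((2 + 14 + 2*1) + 2*1)*(-56) = ((2 + 14 + 2) + 2)*(-56) = (18 + 2)*(-56) = 20*(-56) = -1120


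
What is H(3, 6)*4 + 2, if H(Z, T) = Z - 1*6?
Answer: -10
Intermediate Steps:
H(Z, T) = -6 + Z (H(Z, T) = Z - 6 = -6 + Z)
H(3, 6)*4 + 2 = (-6 + 3)*4 + 2 = -3*4 + 2 = -12 + 2 = -10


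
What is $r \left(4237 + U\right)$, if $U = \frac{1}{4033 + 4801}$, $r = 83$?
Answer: $\frac{3106661697}{8834} \approx 3.5167 \cdot 10^{5}$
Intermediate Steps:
$U = \frac{1}{8834} \approx 0.0001132$
$r \left(4237 + U\right) = 83 \left(4237 + \frac{1}{8834}\right) = 83 \cdot \frac{37429659}{8834} = \frac{3106661697}{8834}$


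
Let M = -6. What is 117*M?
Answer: -702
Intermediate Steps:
117*M = 117*(-6) = -702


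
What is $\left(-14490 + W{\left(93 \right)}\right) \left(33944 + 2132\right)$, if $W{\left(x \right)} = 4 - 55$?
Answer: $-524581116$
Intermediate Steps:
$W{\left(x \right)} = -51$ ($W{\left(x \right)} = 4 - 55 = -51$)
$\left(-14490 + W{\left(93 \right)}\right) \left(33944 + 2132\right) = \left(-14490 - 51\right) \left(33944 + 2132\right) = \left(-14541\right) 36076 = -524581116$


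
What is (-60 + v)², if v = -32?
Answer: 8464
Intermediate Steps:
(-60 + v)² = (-60 - 32)² = (-92)² = 8464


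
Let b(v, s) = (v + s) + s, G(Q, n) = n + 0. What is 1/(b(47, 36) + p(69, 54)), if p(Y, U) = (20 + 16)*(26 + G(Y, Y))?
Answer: 1/3539 ≈ 0.00028257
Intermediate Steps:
G(Q, n) = n
b(v, s) = v + 2*s (b(v, s) = (s + v) + s = v + 2*s)
p(Y, U) = 936 + 36*Y (p(Y, U) = (20 + 16)*(26 + Y) = 36*(26 + Y) = 936 + 36*Y)
1/(b(47, 36) + p(69, 54)) = 1/((47 + 2*36) + (936 + 36*69)) = 1/((47 + 72) + (936 + 2484)) = 1/(119 + 3420) = 1/3539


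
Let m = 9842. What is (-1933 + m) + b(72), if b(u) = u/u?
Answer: 7910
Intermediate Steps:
b(u) = 1
(-1933 + m) + b(72) = (-1933 + 9842) + 1 = 7909 + 1 = 7910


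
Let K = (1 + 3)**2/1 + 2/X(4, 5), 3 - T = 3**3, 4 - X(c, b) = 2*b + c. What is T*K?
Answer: -1896/5 ≈ -379.20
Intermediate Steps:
X(c, b) = 4 - c - 2*b (X(c, b) = 4 - (2*b + c) = 4 - (c + 2*b) = 4 + (-c - 2*b) = 4 - c - 2*b)
T = -24 (T = 3 - 1*3**3 = 3 - 1*27 = 3 - 27 = -24)
K = 79/5 (K = (1 + 3)**2/1 + 2/(4 - 1*4 - 2*5) = 4**2*1 + 2/(4 - 4 - 10) = 16*1 + 2/(-10) = 16 + 2*(-1/10) = 16 - 1/5 = 79/5 ≈ 15.800)
T*K = -24*79/5 = -1896/5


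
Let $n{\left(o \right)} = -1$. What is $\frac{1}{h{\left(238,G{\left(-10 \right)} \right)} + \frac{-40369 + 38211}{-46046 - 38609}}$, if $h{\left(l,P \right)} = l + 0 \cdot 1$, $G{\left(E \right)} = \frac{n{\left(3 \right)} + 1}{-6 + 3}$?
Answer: $\frac{84655}{20150048} \approx 0.0042012$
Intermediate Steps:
$G{\left(E \right)} = 0$ ($G{\left(E \right)} = \frac{-1 + 1}{-6 + 3} = \frac{0}{-3} = 0 \left(- \frac{1}{3}\right) = 0$)
$h{\left(l,P \right)} = l$ ($h{\left(l,P \right)} = l + 0 = l$)
$\frac{1}{h{\left(238,G{\left(-10 \right)} \right)} + \frac{-40369 + 38211}{-46046 - 38609}} = \frac{1}{238 + \frac{-40369 + 38211}{-46046 - 38609}} = \frac{1}{238 - \frac{2158}{-84655}} = \frac{1}{238 - - \frac{2158}{84655}} = \frac{1}{238 + \frac{2158}{84655}} = \frac{1}{\frac{20150048}{84655}} = \frac{84655}{20150048}$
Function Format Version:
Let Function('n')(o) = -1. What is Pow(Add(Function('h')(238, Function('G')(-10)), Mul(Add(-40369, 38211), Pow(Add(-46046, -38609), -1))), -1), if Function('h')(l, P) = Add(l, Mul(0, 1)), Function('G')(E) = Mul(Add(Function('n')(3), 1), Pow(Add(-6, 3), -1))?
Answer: Rational(84655, 20150048) ≈ 0.0042012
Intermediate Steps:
Function('G')(E) = 0 (Function('G')(E) = Mul(Add(-1, 1), Pow(Add(-6, 3), -1)) = Mul(0, Pow(-3, -1)) = Mul(0, Rational(-1, 3)) = 0)
Function('h')(l, P) = l (Function('h')(l, P) = Add(l, 0) = l)
Pow(Add(Function('h')(238, Function('G')(-10)), Mul(Add(-40369, 38211), Pow(Add(-46046, -38609), -1))), -1) = Pow(Add(238, Mul(Add(-40369, 38211), Pow(Add(-46046, -38609), -1))), -1) = Pow(Add(238, Mul(-2158, Pow(-84655, -1))), -1) = Pow(Add(238, Mul(-2158, Rational(-1, 84655))), -1) = Pow(Add(238, Rational(2158, 84655)), -1) = Pow(Rational(20150048, 84655), -1) = Rational(84655, 20150048)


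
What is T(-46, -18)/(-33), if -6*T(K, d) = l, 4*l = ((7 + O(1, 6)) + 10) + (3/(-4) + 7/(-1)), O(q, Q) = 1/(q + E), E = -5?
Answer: 1/88 ≈ 0.011364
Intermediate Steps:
O(q, Q) = 1/(-5 + q) (O(q, Q) = 1/(q - 5) = 1/(-5 + q))
l = 9/4 (l = (((7 + 1/(-5 + 1)) + 10) + (3/(-4) + 7/(-1)))/4 = (((7 + 1/(-4)) + 10) + (3*(-¼) + 7*(-1)))/4 = (((7 - ¼) + 10) + (-¾ - 7))/4 = ((27/4 + 10) - 31/4)/4 = (67/4 - 31/4)/4 = (¼)*9 = 9/4 ≈ 2.2500)
T(K, d) = -3/8 (T(K, d) = -⅙*9/4 = -3/8)
T(-46, -18)/(-33) = -3/8/(-33) = -1/33*(-3/8) = 1/88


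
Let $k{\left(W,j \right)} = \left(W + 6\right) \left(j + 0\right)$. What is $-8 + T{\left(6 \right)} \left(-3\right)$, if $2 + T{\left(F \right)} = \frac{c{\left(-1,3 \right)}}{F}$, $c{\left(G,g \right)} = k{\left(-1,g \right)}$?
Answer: $- \frac{19}{2} \approx -9.5$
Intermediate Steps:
$k{\left(W,j \right)} = j \left(6 + W\right)$ ($k{\left(W,j \right)} = \left(6 + W\right) j = j \left(6 + W\right)$)
$c{\left(G,g \right)} = 5 g$ ($c{\left(G,g \right)} = g \left(6 - 1\right) = g 5 = 5 g$)
$T{\left(F \right)} = -2 + \frac{15}{F}$ ($T{\left(F \right)} = -2 + \frac{5 \cdot 3}{F} = -2 + \frac{15}{F}$)
$-8 + T{\left(6 \right)} \left(-3\right) = -8 + \left(-2 + \frac{15}{6}\right) \left(-3\right) = -8 + \left(-2 + 15 \cdot \frac{1}{6}\right) \left(-3\right) = -8 + \left(-2 + \frac{5}{2}\right) \left(-3\right) = -8 + \frac{1}{2} \left(-3\right) = -8 - \frac{3}{2} = - \frac{19}{2}$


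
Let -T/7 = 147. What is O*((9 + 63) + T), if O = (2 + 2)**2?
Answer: -15312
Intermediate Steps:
T = -1029 (T = -7*147 = -1029)
O = 16 (O = 4**2 = 16)
O*((9 + 63) + T) = 16*((9 + 63) - 1029) = 16*(72 - 1029) = 16*(-957) = -15312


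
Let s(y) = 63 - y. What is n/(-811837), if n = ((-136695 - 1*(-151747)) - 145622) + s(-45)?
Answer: 130462/811837 ≈ 0.16070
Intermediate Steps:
n = -130462 (n = ((-136695 - 1*(-151747)) - 145622) + (63 - 1*(-45)) = ((-136695 + 151747) - 145622) + (63 + 45) = (15052 - 145622) + 108 = -130570 + 108 = -130462)
n/(-811837) = -130462/(-811837) = -130462*(-1/811837) = 130462/811837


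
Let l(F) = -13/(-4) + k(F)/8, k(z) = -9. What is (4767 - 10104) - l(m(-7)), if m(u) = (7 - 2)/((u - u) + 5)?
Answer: -42713/8 ≈ -5339.1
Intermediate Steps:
m(u) = 1 (m(u) = 5/(0 + 5) = 5/5 = 5*(1/5) = 1)
l(F) = 17/8 (l(F) = -13/(-4) - 9/8 = -13*(-1/4) - 9*1/8 = 13/4 - 9/8 = 17/8)
(4767 - 10104) - l(m(-7)) = (4767 - 10104) - 1*17/8 = -5337 - 17/8 = -42713/8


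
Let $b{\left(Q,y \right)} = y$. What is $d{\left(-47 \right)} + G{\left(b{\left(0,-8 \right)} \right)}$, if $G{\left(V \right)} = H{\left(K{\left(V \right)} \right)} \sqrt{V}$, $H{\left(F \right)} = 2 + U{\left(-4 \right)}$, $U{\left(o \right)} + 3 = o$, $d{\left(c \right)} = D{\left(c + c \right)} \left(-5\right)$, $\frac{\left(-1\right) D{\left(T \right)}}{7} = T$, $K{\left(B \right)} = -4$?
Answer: $-3290 - 10 i \sqrt{2} \approx -3290.0 - 14.142 i$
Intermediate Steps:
$D{\left(T \right)} = - 7 T$
$d{\left(c \right)} = 70 c$ ($d{\left(c \right)} = - 7 \left(c + c\right) \left(-5\right) = - 7 \cdot 2 c \left(-5\right) = - 14 c \left(-5\right) = 70 c$)
$U{\left(o \right)} = -3 + o$
$H{\left(F \right)} = -5$ ($H{\left(F \right)} = 2 - 7 = -5$)
$G{\left(V \right)} = - 5 \sqrt{V}$
$d{\left(-47 \right)} + G{\left(b{\left(0,-8 \right)} \right)} = 70 \left(-47\right) - 5 \sqrt{-8} = -3290 - 5 \cdot 2 i \sqrt{2} = -3290 - 10 i \sqrt{2}$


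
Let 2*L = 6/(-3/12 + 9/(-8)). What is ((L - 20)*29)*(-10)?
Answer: 70760/11 ≈ 6432.7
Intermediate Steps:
L = -24/11 (L = (6/(-3/12 + 9/(-8)))/2 = (6/(-3*1/12 + 9*(-⅛)))/2 = (6/(-¼ - 9/8))/2 = (6/(-11/8))/2 = (6*(-8/11))/2 = (½)*(-48/11) = -24/11 ≈ -2.1818)
((L - 20)*29)*(-10) = ((-24/11 - 20)*29)*(-10) = -244/11*29*(-10) = -7076/11*(-10) = 70760/11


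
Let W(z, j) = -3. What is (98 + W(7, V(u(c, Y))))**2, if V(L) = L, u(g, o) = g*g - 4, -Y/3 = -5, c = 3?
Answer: 9025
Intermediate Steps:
Y = 15 (Y = -3*(-5) = 15)
u(g, o) = -4 + g**2 (u(g, o) = g**2 - 4 = -4 + g**2)
(98 + W(7, V(u(c, Y))))**2 = (98 - 3)**2 = 95**2 = 9025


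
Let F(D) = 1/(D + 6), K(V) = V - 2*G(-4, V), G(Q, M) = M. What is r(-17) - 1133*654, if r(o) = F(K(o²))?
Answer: -209697907/283 ≈ -7.4098e+5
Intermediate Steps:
K(V) = -V (K(V) = V - 2*V = -V)
F(D) = 1/(6 + D)
r(o) = 1/(6 - o²)
r(-17) - 1133*654 = 1/(6 - 1*(-17)²) - 1133*654 = 1/(6 - 1*289) - 740982 = 1/(6 - 289) - 740982 = 1/(-283) - 740982 = -1/283 - 740982 = -209697907/283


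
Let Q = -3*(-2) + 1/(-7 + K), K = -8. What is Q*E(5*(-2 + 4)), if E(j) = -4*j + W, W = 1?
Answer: -1157/5 ≈ -231.40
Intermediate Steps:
E(j) = 1 - 4*j (E(j) = -4*j + 1 = 1 - 4*j)
Q = 89/15 (Q = -3*(-2) + 1/(-7 - 8) = 6 + 1/(-15) = 6 - 1/15 = 89/15 ≈ 5.9333)
Q*E(5*(-2 + 4)) = 89*(1 - 20*(-2 + 4))/15 = 89*(1 - 20*2)/15 = 89*(1 - 4*10)/15 = 89*(1 - 40)/15 = (89/15)*(-39) = -1157/5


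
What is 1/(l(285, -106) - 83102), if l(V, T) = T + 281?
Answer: -1/82927 ≈ -1.2059e-5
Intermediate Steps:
l(V, T) = 281 + T
1/(l(285, -106) - 83102) = 1/((281 - 106) - 83102) = 1/(175 - 83102) = 1/(-82927) = -1/82927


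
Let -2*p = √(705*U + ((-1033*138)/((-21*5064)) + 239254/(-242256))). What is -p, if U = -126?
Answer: I*√296043731004590682/3651144 ≈ 149.02*I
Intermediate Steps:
p = -I*√296043731004590682/3651144 (p = -√(705*(-126) + ((-1033*138)/((-21*5064)) + 239254/(-242256)))/2 = -√(-88830 + (-142554/(-106344) + 239254*(-1/242256)))/2 = -√(-88830 + (-142554*(-1/106344) - 119627/121128))/2 = -√(-88830 + (23759/17724 - 119627/121128))/2 = -√(-88830 + 9019181/25558008)/2 = -I*√296043731004590682/3651144 ≈ -149.02*I)
-p = -(-1)*I*√296043731004590682/3651144 = I*√296043731004590682/3651144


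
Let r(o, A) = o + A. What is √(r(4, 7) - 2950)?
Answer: I*√2939 ≈ 54.213*I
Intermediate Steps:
r(o, A) = A + o
√(r(4, 7) - 2950) = √((7 + 4) - 2950) = √(11 - 2950) = √(-2939) = I*√2939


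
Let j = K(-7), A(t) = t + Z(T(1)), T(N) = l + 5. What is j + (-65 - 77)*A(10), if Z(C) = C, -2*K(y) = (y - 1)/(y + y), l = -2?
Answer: -12924/7 ≈ -1846.3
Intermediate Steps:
T(N) = 3 (T(N) = -2 + 5 = 3)
K(y) = -(-1 + y)/(4*y) (K(y) = -(y - 1)/(2*(y + y)) = -(-1 + y)/(2*(2*y)) = -(-1 + y)*1/(2*y)/2 = -(-1 + y)/(4*y))
A(t) = 3 + t (A(t) = t + 3 = 3 + t)
j = -2/7 (j = (¼)*(1 - 1*(-7))/(-7) = (¼)*(-⅐)*(1 + 7) = (¼)*(-⅐)*8 = -2/7 ≈ -0.28571)
j + (-65 - 77)*A(10) = -2/7 + (-65 - 77)*(3 + 10) = -2/7 - 142*13 = -2/7 - 1846 = -12924/7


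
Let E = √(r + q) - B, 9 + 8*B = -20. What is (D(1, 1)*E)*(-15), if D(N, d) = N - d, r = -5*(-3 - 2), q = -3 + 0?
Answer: 0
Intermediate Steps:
q = -3
r = 25 (r = -5*(-5) = 25)
B = -29/8 (B = -9/8 + (⅛)*(-20) = -9/8 - 5/2 = -29/8 ≈ -3.6250)
E = 29/8 + √22 (E = √(25 - 3) - 1*(-29/8) = √22 + 29/8 = 29/8 + √22 ≈ 8.3154)
(D(1, 1)*E)*(-15) = ((1 - 1*1)*(29/8 + √22))*(-15) = ((1 - 1)*(29/8 + √22))*(-15) = (0*(29/8 + √22))*(-15) = 0*(-15) = 0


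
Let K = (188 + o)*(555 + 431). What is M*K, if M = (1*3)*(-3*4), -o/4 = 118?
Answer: 10080864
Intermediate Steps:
o = -472 (o = -4*118 = -472)
K = -280024 (K = (188 - 472)*(555 + 431) = -284*986 = -280024)
M = -36 (M = 3*(-12) = -36)
M*K = -36*(-280024) = 10080864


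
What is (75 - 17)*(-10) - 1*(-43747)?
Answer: 43167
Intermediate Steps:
(75 - 17)*(-10) - 1*(-43747) = 58*(-10) + 43747 = -580 + 43747 = 43167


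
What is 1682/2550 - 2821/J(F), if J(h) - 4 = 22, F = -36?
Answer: -274993/2550 ≈ -107.84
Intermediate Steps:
J(h) = 26 (J(h) = 4 + 22 = 26)
1682/2550 - 2821/J(F) = 1682/2550 - 2821/26 = 1682*(1/2550) - 2821*1/26 = 841/1275 - 217/2 = -274993/2550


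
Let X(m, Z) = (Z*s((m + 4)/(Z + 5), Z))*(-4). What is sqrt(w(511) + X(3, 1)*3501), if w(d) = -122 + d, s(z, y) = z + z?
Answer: I*sqrt(32287) ≈ 179.69*I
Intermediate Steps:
s(z, y) = 2*z
X(m, Z) = -8*Z*(4 + m)/(5 + Z) (X(m, Z) = (Z*(2*((m + 4)/(Z + 5))))*(-4) = (Z*(2*((4 + m)/(5 + Z))))*(-4) = (Z*(2*(4 + m)/(5 + Z)))*(-4) = (2*Z*(4 + m)/(5 + Z))*(-4) = -8*Z*(4 + m)/(5 + Z))
sqrt(w(511) + X(3, 1)*3501) = sqrt((-122 + 511) - 8*1*(4 + 3)/(5 + 1)*3501) = sqrt(389 - 8*1*7/6*3501) = sqrt(389 - 8*1*1/6*7*3501) = sqrt(389 - 28/3*3501) = sqrt(389 - 32676) = sqrt(-32287) = I*sqrt(32287)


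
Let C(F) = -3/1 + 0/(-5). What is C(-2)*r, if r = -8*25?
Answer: 600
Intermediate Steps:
C(F) = -3 (C(F) = -3*1 + 0*(-⅕) = -3 + 0 = -3)
r = -200
C(-2)*r = -3*(-200) = 600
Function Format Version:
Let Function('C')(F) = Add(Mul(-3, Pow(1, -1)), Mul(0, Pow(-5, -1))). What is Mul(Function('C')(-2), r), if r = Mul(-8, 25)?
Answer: 600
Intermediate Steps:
Function('C')(F) = -3 (Function('C')(F) = Add(Mul(-3, 1), Mul(0, Rational(-1, 5))) = Add(-3, 0) = -3)
r = -200
Mul(Function('C')(-2), r) = Mul(-3, -200) = 600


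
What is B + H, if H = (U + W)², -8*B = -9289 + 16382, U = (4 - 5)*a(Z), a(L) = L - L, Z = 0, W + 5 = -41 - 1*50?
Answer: 66635/8 ≈ 8329.4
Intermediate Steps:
W = -96 (W = -5 + (-41 - 1*50) = -5 + (-41 - 50) = -5 - 91 = -96)
a(L) = 0
U = 0 (U = (4 - 5)*0 = -1*0 = 0)
B = -7093/8 (B = -(-9289 + 16382)/8 = -⅛*7093 = -7093/8 ≈ -886.63)
H = 9216 (H = (0 - 96)² = (-96)² = 9216)
B + H = -7093/8 + 9216 = 66635/8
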